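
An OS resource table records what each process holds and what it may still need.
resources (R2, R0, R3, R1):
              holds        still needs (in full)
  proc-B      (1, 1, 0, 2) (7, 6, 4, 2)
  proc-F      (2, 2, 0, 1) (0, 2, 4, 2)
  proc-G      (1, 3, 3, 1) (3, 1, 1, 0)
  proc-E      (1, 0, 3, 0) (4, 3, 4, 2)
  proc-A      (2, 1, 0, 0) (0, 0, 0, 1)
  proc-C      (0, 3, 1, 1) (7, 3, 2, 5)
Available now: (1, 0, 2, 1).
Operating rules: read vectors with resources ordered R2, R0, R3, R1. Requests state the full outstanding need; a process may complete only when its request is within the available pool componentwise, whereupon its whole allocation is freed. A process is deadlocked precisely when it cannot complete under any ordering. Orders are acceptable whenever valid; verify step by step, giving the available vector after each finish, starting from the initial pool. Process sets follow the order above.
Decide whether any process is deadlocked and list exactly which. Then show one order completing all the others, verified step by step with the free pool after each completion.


The deadlocked set is empty.
Key observation: proc-A leads a chain of completions in which each release enables another process.
A valid finishing order for the others: proc-A, proc-G, proc-E, proc-F, proc-B, proc-C. Check, step by step:
  pool = (1, 0, 2, 1)
  run proc-A (needs (0, 0, 0, 1), free (1, 0, 2, 1)); after release of (2, 1, 0, 0) the pool is (3, 1, 2, 1)
  run proc-G (needs (3, 1, 1, 0), free (3, 1, 2, 1)); after release of (1, 3, 3, 1) the pool is (4, 4, 5, 2)
  run proc-E (needs (4, 3, 4, 2), free (4, 4, 5, 2)); after release of (1, 0, 3, 0) the pool is (5, 4, 8, 2)
  run proc-F (needs (0, 2, 4, 2), free (5, 4, 8, 2)); after release of (2, 2, 0, 1) the pool is (7, 6, 8, 3)
  run proc-B (needs (7, 6, 4, 2), free (7, 6, 8, 3)); after release of (1, 1, 0, 2) the pool is (8, 7, 8, 5)
  run proc-C (needs (7, 3, 2, 5), free (8, 7, 8, 5)); after release of (0, 3, 1, 1) the pool is (8, 10, 9, 6)


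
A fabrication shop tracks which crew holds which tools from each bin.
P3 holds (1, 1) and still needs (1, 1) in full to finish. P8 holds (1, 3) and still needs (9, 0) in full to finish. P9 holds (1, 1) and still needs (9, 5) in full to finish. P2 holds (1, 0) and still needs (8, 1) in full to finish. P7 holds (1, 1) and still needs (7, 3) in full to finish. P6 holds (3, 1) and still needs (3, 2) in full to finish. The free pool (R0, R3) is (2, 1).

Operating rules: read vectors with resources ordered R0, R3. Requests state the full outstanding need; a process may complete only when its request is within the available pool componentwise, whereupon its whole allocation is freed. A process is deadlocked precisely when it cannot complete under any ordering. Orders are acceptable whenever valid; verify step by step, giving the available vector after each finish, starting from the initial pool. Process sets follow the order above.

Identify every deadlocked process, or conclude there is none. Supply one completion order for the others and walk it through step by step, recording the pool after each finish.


The deadlocked set is P8, P9, P2 and P7.
Key observation: the wall is R0: completing P3, P6 brings the pool only to (6, 3), and all the rest need more.
A valid finishing order for the others: P3, P6. Verifying each step:
  pool = (2, 1)
  P3 needs (1, 1) <= (2, 1) -> finishes; pool += (1, 1) = (3, 2)
  P6 needs (3, 2) <= (3, 2) -> finishes; pool += (3, 1) = (6, 3)
None of the blocked processes ever fits:
  blocked: P8 wants (9, 0), pool (6, 3) — not enough R0
  blocked: P9 wants (9, 5), pool (6, 3) — not enough R0 and R3
  blocked: P2 wants (8, 1), pool (6, 3) — not enough R0
  blocked: P7 wants (7, 3), pool (6, 3) — not enough R0


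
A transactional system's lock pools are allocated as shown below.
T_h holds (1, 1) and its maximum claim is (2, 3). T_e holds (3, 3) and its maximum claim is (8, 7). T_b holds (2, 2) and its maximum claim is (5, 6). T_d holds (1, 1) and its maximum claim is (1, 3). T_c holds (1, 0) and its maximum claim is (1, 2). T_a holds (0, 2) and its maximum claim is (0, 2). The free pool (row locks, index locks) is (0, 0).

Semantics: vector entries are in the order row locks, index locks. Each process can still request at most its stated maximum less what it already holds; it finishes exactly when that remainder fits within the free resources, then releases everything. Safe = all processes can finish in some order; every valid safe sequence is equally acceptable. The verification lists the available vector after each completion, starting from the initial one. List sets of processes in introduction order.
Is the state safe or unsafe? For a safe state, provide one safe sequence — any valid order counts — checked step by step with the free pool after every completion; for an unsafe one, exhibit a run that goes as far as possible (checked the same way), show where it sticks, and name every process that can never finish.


SAFE. One safe sequence: T_a, T_c, T_d, T_h, T_b, T_e.
Key observation: reading the order forward, T_c is the first process whose need (0, 2) meets the free pool (0, 2) exactly on a resource it requests.
Verifying each step:
  pool = (0, 0)
  T_a needs (0, 0) <= (0, 0) -> finishes; pool += (0, 2) = (0, 2)
  T_c needs (0, 2) <= (0, 2) -> finishes; pool += (1, 0) = (1, 2)
  T_d needs (0, 2) <= (1, 2) -> finishes; pool += (1, 1) = (2, 3)
  T_h needs (1, 2) <= (2, 3) -> finishes; pool += (1, 1) = (3, 4)
  T_b needs (3, 4) <= (3, 4) -> finishes; pool += (2, 2) = (5, 6)
  T_e needs (5, 4) <= (5, 6) -> finishes; pool += (3, 3) = (8, 9)


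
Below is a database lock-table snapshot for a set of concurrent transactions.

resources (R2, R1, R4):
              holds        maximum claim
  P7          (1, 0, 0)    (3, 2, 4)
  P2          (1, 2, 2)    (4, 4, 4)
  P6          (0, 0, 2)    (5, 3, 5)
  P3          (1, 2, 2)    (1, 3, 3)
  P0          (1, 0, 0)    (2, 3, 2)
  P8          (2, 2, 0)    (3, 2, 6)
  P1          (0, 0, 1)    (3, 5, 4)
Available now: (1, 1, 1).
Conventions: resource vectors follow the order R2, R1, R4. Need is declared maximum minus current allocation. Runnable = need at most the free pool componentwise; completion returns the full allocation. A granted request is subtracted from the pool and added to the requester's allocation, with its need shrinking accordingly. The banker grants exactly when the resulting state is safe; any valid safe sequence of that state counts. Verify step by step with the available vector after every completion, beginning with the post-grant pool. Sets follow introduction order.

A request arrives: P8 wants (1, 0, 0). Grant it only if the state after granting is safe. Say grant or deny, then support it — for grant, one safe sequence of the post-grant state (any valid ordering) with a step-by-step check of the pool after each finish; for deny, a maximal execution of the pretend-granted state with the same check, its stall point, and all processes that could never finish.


DENY. Granting would leave the state unsafe.
Key observation: after P3, P0 the pool peaks at (2, 3, 3), and each blocked process is short somewhere: P7 on R4; P2 on R2; P6 on R2; P8 on R4; P1 on R2, R1.
On the post-grant state, P3, P0 is a maximal run — nothing extends it. Walking it through:
  pool = (0, 1, 1)
  P3: need (0, 1, 1) fits (0, 1, 1); releases (1, 2, 2), pool now (1, 3, 3)
  P0: need (1, 3, 2) fits (1, 3, 3); releases (1, 0, 0), pool now (2, 3, 3)
  blocked: P7 wants (2, 2, 4), pool (2, 3, 3) — not enough R4
  blocked: P2 wants (3, 2, 2), pool (2, 3, 3) — not enough R2
  blocked: P6 wants (5, 3, 3), pool (2, 3, 3) — not enough R2
  blocked: P8 wants (0, 0, 6), pool (2, 3, 3) — not enough R4
  blocked: P1 wants (3, 5, 3), pool (2, 3, 3) — not enough R2 and R1
Processes that could never finish after the grant: P7, P2, P6, P8 and P1.


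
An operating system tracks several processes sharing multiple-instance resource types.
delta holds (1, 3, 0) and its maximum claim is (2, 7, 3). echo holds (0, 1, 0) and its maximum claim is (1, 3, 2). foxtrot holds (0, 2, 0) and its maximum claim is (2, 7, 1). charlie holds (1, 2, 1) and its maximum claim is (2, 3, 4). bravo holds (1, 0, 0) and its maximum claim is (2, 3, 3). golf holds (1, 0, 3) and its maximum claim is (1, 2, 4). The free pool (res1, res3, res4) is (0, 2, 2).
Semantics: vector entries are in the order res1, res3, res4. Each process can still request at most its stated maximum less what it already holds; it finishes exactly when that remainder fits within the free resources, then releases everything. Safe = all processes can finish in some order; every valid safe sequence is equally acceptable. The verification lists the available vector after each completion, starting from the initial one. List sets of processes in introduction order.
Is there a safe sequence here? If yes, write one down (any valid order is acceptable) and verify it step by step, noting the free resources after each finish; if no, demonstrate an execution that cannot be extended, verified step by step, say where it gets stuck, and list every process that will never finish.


SAFE. One safe sequence: golf, echo, bravo, charlie, delta, foxtrot.
Key observation: golf is the earliest step where a requested resource binds exactly: need (0, 2, 1), pool (0, 2, 2) at its turn.
Step-by-step check:
  pool = (0, 2, 2)
  golf needs (0, 2, 1) <= (0, 2, 2) -> finishes; pool += (1, 0, 3) = (1, 2, 5)
  echo needs (1, 2, 2) <= (1, 2, 5) -> finishes; pool += (0, 1, 0) = (1, 3, 5)
  bravo needs (1, 3, 3) <= (1, 3, 5) -> finishes; pool += (1, 0, 0) = (2, 3, 5)
  charlie needs (1, 1, 3) <= (2, 3, 5) -> finishes; pool += (1, 2, 1) = (3, 5, 6)
  delta needs (1, 4, 3) <= (3, 5, 6) -> finishes; pool += (1, 3, 0) = (4, 8, 6)
  foxtrot needs (2, 5, 1) <= (4, 8, 6) -> finishes; pool += (0, 2, 0) = (4, 10, 6)


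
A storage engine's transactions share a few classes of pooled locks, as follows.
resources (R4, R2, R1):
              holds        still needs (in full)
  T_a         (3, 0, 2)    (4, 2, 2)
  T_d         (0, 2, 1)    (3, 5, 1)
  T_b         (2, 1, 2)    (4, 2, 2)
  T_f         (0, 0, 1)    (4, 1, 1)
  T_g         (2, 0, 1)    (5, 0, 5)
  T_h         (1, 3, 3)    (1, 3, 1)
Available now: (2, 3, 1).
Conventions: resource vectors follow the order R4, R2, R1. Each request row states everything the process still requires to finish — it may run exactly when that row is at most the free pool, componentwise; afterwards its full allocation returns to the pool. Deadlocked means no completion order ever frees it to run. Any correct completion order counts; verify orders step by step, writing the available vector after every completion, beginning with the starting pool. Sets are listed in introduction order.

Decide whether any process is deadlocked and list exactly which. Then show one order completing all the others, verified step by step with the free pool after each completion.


The deadlocked set is T_a, T_b, T_f and T_g.
Key observation: R4 is the bottleneck — with T_h, T_d done the pool holds (3, 8, 5), short of every remaining need.
One completion order for the rest: T_h, T_d. Walking it through:
  pool = (2, 3, 1)
  T_h: need (1, 3, 1) fits (2, 3, 1); releases (1, 3, 3), pool now (3, 6, 4)
  T_d: need (3, 5, 1) fits (3, 6, 4); releases (0, 2, 1), pool now (3, 8, 5)
None of the blocked processes ever fits:
  T_a still needs (4, 2, 2) but only (3, 8, 5) is free — short on R4
  T_b still needs (4, 2, 2) but only (3, 8, 5) is free — short on R4
  T_f still needs (4, 1, 1) but only (3, 8, 5) is free — short on R4
  T_g still needs (5, 0, 5) but only (3, 8, 5) is free — short on R4


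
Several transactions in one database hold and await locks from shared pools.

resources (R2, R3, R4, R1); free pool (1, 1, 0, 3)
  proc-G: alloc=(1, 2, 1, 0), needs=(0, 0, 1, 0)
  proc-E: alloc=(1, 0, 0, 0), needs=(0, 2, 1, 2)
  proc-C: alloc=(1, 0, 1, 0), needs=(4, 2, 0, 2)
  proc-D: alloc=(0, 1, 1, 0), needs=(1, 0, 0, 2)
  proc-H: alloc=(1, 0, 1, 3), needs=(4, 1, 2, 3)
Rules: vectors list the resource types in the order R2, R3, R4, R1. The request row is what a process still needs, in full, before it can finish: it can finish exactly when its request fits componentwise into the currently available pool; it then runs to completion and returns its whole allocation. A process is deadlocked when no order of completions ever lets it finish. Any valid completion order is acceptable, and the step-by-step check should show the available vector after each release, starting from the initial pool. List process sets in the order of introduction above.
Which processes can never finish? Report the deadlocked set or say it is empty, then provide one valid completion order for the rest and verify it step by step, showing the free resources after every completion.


The deadlocked set is proc-C and proc-H.
Key observation: even finishing proc-D, proc-E, proc-G leaves just (3, 4, 2, 3) free — too little R2 for any of the remaining processes.
The rest can finish in the order proc-D, proc-E, proc-G. Check, step by step:
  pool = (1, 1, 0, 3)
  proc-D needs (1, 0, 0, 2) <= (1, 1, 0, 3) -> finishes; pool += (0, 1, 1, 0) = (1, 2, 1, 3)
  proc-E needs (0, 2, 1, 2) <= (1, 2, 1, 3) -> finishes; pool += (1, 0, 0, 0) = (2, 2, 1, 3)
  proc-G needs (0, 0, 1, 0) <= (2, 2, 1, 3) -> finishes; pool += (1, 2, 1, 0) = (3, 4, 2, 3)
The blocked processes can never fit:
  proc-C still needs (4, 2, 0, 2) but only (3, 4, 2, 3) is free — short on R2
  proc-H still needs (4, 1, 2, 3) but only (3, 4, 2, 3) is free — short on R2


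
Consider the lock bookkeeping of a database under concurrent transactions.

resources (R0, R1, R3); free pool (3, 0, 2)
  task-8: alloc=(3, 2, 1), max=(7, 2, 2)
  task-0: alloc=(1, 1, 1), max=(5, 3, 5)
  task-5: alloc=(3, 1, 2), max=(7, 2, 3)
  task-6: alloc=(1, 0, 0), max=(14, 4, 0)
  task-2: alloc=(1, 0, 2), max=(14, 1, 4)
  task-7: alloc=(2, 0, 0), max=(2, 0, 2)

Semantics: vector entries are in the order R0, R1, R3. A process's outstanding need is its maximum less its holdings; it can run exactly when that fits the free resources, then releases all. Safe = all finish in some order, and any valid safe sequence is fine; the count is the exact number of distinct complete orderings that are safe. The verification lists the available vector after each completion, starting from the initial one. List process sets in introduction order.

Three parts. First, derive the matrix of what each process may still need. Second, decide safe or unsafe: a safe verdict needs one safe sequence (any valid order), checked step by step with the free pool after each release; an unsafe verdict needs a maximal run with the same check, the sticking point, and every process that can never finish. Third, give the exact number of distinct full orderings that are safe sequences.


(1) Need matrix, components ordered R0, R1, R3:
  task-8: (4, 0, 1)
  task-0: (4, 2, 4)
  task-5: (4, 1, 1)
  task-6: (13, 4, 0)
  task-2: (13, 1, 2)
  task-7: (0, 0, 2)
(2) UNSAFE — no complete ordering exists.
Key observation: the wall is R0: completing task-7, task-8, task-5, task-0 brings the pool only to (12, 4, 6), and all the rest need more.
A maximal execution: task-7, task-8, task-5, task-0 — then nothing else fits. Step-by-step check:
  pool = (3, 0, 2)
  run task-7 (needs (0, 0, 2), free (3, 0, 2)); after release of (2, 0, 0) the pool is (5, 0, 2)
  run task-8 (needs (4, 0, 1), free (5, 0, 2)); after release of (3, 2, 1) the pool is (8, 2, 3)
  run task-5 (needs (4, 1, 1), free (8, 2, 3)); after release of (3, 1, 2) the pool is (11, 3, 5)
  run task-0 (needs (4, 2, 4), free (11, 3, 5)); after release of (1, 1, 1) the pool is (12, 4, 6)
  task-6 cannot run: need (13, 4, 0) vs free (12, 4, 6) (insufficient R0)
  task-2 cannot run: need (13, 1, 2) vs free (12, 4, 6) (insufficient R0)
Processes that can never finish: task-6 and task-2.
(3) The exact count: 0 of the possible complete orderings are safe sequences.


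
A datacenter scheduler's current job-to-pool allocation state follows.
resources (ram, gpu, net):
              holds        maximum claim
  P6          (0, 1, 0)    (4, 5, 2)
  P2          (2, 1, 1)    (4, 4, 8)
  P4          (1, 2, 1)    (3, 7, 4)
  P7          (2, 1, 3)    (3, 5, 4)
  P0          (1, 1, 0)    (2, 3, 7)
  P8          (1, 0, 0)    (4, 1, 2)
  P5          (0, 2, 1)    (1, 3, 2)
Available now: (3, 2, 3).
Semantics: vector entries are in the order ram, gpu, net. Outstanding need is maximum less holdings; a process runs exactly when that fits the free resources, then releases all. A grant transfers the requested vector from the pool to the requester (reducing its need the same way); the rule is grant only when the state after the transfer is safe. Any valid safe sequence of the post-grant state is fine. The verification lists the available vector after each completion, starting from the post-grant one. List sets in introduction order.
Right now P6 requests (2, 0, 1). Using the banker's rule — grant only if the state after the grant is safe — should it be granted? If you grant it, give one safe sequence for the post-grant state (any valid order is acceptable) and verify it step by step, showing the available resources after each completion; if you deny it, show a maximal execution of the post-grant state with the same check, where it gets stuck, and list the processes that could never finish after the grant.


GRANT — the state after the grant stays safe, e.g. via P5, P7, P8, P4, P2, P6, P0.
Key observation: (1, 2, 2) free after granting still covers P5 first, and each release covers the next.
Check on the post-grant state, step by step:
  pool = (1, 2, 2)
  run P5 (needs (1, 1, 1), free (1, 2, 2)); after release of (0, 2, 1) the pool is (1, 4, 3)
  run P7 (needs (1, 4, 1), free (1, 4, 3)); after release of (2, 1, 3) the pool is (3, 5, 6)
  run P8 (needs (3, 1, 2), free (3, 5, 6)); after release of (1, 0, 0) the pool is (4, 5, 6)
  run P4 (needs (2, 5, 3), free (4, 5, 6)); after release of (1, 2, 1) the pool is (5, 7, 7)
  run P2 (needs (2, 3, 7), free (5, 7, 7)); after release of (2, 1, 1) the pool is (7, 8, 8)
  run P6 (needs (2, 4, 1), free (7, 8, 8)); after release of (2, 1, 1) the pool is (9, 9, 9)
  run P0 (needs (1, 2, 7), free (9, 9, 9)); after release of (1, 1, 0) the pool is (10, 10, 9)


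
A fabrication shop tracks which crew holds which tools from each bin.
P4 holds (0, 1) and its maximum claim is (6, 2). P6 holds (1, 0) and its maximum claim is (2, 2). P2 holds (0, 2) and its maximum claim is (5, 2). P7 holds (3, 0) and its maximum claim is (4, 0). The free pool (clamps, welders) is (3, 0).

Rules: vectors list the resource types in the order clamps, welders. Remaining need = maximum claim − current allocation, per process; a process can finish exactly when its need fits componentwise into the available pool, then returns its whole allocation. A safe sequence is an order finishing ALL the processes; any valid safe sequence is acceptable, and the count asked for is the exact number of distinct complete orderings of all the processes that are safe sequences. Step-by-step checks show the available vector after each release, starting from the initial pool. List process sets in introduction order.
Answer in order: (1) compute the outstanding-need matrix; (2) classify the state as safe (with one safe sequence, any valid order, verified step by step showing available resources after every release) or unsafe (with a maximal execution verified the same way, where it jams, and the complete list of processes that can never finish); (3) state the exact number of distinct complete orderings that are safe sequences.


(1) Remaining need (order clamps, welders):
  P4: (6, 1)
  P6: (1, 2)
  P2: (5, 0)
  P7: (1, 0)
(2) SAFE, for example via the order P7, P2, P4, P6.
Key observation: reading the order forward, P4 is the first process whose need (6, 1) meets the free pool (6, 2) exactly on a resource it requests.
Walking it through:
  pool = (3, 0)
  P7: need (1, 0) fits (3, 0); releases (3, 0), pool now (6, 0)
  P2: need (5, 0) fits (6, 0); releases (0, 2), pool now (6, 2)
  P4: need (6, 1) fits (6, 2); releases (0, 1), pool now (6, 3)
  P6: need (1, 2) fits (6, 3); releases (1, 0), pool now (7, 3)
(3) Exactly 2 of the possible complete orderings are safe sequences.


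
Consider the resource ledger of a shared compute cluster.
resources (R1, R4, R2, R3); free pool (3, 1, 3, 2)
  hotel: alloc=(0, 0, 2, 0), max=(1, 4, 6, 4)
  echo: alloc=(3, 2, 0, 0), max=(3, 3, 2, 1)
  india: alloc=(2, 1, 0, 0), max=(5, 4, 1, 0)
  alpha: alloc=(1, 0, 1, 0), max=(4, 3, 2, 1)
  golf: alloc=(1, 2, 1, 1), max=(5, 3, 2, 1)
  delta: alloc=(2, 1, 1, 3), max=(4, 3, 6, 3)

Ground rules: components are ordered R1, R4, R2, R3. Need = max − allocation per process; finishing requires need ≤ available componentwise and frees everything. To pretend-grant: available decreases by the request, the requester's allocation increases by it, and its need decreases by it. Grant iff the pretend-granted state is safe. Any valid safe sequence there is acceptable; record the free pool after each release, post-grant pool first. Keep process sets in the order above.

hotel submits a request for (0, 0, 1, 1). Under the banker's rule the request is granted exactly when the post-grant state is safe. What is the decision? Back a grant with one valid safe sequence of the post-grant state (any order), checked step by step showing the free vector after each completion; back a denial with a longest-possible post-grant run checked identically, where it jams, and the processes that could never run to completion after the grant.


DENY — the pretend-granted state is unsafe.
Key observation: after echo, alpha, india, golf the pool peaks at (10, 6, 4, 2), and each blocked process is short somewhere: hotel on R3; delta on R2.
Pretend the grant happened; the run echo, alpha, india, golf goes as far as possible. Step-by-step check:
  pool = (3, 1, 2, 1)
  echo needs (0, 1, 2, 1) <= (3, 1, 2, 1) -> finishes; pool += (3, 2, 0, 0) = (6, 3, 2, 1)
  alpha needs (3, 3, 1, 1) <= (6, 3, 2, 1) -> finishes; pool += (1, 0, 1, 0) = (7, 3, 3, 1)
  india needs (3, 3, 1, 0) <= (7, 3, 3, 1) -> finishes; pool += (2, 1, 0, 0) = (9, 4, 3, 1)
  golf needs (4, 1, 1, 0) <= (9, 4, 3, 1) -> finishes; pool += (1, 2, 1, 1) = (10, 6, 4, 2)
  blocked: hotel wants (1, 4, 3, 3), pool (10, 6, 4, 2) — not enough R3
  blocked: delta wants (2, 2, 5, 0), pool (10, 6, 4, 2) — not enough R2
Post-grant, the permanently blocked set is hotel and delta.


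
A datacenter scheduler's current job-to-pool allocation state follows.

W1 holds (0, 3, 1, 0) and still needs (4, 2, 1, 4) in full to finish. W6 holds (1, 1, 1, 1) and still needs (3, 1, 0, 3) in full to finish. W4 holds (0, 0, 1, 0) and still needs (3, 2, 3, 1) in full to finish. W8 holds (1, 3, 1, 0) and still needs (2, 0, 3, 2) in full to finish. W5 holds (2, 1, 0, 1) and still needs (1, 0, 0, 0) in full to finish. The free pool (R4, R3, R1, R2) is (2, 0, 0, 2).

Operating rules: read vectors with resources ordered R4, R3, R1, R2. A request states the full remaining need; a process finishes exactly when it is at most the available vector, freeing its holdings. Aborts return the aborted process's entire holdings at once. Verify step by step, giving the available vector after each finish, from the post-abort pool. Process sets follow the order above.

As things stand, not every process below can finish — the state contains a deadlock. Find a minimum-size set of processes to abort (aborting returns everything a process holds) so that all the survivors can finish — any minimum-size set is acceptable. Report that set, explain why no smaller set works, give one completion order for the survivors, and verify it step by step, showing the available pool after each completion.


Abort W8.
Key observation: W4 had no path to completion before; after the abort of W8 ((1, 3, 1, 0) returned), step 4 is where it fits.
Why nothing smaller works: aborting no one leaves the state deadlocked as given.
The survivors complete as W5, W6, W1, W4. Step-by-step check (starting from the post-abort pool):
  pool = (3, 3, 1, 2)
  run W5 (needs (1, 0, 0, 0), free (3, 3, 1, 2)); after release of (2, 1, 0, 1) the pool is (5, 4, 1, 3)
  run W6 (needs (3, 1, 0, 3), free (5, 4, 1, 3)); after release of (1, 1, 1, 1) the pool is (6, 5, 2, 4)
  run W1 (needs (4, 2, 1, 4), free (6, 5, 2, 4)); after release of (0, 3, 1, 0) the pool is (6, 8, 3, 4)
  run W4 (needs (3, 2, 3, 1), free (6, 8, 3, 4)); after release of (0, 0, 1, 0) the pool is (6, 8, 4, 4)


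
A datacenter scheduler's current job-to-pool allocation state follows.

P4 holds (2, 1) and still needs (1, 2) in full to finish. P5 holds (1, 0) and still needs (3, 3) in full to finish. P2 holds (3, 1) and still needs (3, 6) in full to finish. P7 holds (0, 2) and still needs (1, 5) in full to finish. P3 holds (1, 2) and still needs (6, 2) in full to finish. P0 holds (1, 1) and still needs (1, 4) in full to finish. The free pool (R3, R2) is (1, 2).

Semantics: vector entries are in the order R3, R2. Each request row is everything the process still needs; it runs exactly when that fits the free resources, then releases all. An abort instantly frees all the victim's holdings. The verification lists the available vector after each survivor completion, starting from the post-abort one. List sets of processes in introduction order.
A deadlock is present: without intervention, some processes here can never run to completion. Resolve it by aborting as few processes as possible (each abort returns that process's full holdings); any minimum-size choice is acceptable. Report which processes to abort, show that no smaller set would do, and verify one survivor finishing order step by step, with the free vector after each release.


Minimum abort set: P7.
Key observation: no ordering could ever have run P0 before the abort of P7; with (0, 2) back in the pool it fits at step 1.
Minimality: the empty abort set fails — the state is deadlocked as it stands.
The survivors complete as P0, P4, P5, P2, P3. Walking it through (starting from the post-abort pool):
  pool = (1, 4)
  P0: need (1, 4) fits (1, 4); releases (1, 1), pool now (2, 5)
  P4: need (1, 2) fits (2, 5); releases (2, 1), pool now (4, 6)
  P5: need (3, 3) fits (4, 6); releases (1, 0), pool now (5, 6)
  P2: need (3, 6) fits (5, 6); releases (3, 1), pool now (8, 7)
  P3: need (6, 2) fits (8, 7); releases (1, 2), pool now (9, 9)


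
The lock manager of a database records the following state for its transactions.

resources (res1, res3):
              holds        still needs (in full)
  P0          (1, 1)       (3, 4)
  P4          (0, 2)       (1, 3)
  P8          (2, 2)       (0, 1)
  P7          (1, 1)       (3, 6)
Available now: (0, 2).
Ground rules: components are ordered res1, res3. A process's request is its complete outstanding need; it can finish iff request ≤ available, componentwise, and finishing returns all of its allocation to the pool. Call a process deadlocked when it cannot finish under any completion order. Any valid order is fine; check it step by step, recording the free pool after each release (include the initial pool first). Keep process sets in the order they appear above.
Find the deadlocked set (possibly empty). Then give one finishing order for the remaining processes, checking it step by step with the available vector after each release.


Deadlocked: P0 and P7.
Key observation: even finishing P8, P4 leaves just (2, 6) free — too little res1 for any of the remaining processes.
The rest can finish in the order P8, P4. Check, step by step:
  pool = (0, 2)
  run P8 (needs (0, 1), free (0, 2)); after release of (2, 2) the pool is (2, 4)
  run P4 (needs (1, 3), free (2, 4)); after release of (0, 2) the pool is (2, 6)
None of the blocked processes ever fits:
  P0 cannot run: need (3, 4) vs free (2, 6) (insufficient res1)
  P7 cannot run: need (3, 6) vs free (2, 6) (insufficient res1)


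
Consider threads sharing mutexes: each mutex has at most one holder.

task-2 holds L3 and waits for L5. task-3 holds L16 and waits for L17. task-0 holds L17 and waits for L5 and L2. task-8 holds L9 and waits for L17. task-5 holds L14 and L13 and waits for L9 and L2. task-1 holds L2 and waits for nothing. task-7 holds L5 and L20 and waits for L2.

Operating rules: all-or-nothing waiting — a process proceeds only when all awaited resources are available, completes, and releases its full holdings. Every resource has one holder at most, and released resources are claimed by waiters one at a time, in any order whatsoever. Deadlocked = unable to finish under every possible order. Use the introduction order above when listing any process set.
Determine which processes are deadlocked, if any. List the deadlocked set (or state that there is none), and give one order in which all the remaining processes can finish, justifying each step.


Nothing here is deadlocked.
Key observation: every chain of waits terminates; starting from the processes that wait on nothing, all the rest unlock in turn.
A valid finishing order for the others: task-1, task-7, task-0, task-2, task-8, task-5, task-3.
Step-by-step check:
  task-1 waits on nothing -> runs at once and releases L2
  task-7 waits on L2 — all released -> runs and releases L5 and L20
  task-0 waits on L5 and L2 — all released -> runs and releases L17
  task-2 waits on L5 — all released -> runs and releases L3
  task-8 waits on L17 — all released -> runs and releases L9
  task-5 waits on L9 and L2 — all released -> runs and releases L14 and L13
  task-3 waits on L17 — all released -> runs and releases L16


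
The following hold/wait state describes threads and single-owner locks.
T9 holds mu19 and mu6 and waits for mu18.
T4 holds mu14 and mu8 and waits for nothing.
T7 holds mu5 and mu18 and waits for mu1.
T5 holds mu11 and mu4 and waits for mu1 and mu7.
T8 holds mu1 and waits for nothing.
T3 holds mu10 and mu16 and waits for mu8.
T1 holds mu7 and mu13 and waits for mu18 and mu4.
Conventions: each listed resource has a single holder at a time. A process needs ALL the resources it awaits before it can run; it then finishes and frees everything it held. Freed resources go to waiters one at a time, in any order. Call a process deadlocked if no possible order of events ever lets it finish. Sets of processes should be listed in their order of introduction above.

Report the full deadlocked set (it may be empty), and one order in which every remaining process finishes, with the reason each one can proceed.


The deadlocked set is T5 and T1.
Key observation: the waits loop around T5 -> T1 -> T5 with no way out; no other process is dragged down with it.
The rest can finish in the order T4, T3, T8, T7, T9.
Step-by-step check:
  T4 waits on nothing -> runs at once and releases mu14 and mu8
  T3: everything it awaited (mu8) is free; runs, freeing mu10 and mu16
  T8 waits on nothing -> runs at once and releases mu1
  T7: everything it awaited (mu1) is free; runs, freeing mu5 and mu18
  T9: everything it awaited (mu18) is free; runs, freeing mu19 and mu6


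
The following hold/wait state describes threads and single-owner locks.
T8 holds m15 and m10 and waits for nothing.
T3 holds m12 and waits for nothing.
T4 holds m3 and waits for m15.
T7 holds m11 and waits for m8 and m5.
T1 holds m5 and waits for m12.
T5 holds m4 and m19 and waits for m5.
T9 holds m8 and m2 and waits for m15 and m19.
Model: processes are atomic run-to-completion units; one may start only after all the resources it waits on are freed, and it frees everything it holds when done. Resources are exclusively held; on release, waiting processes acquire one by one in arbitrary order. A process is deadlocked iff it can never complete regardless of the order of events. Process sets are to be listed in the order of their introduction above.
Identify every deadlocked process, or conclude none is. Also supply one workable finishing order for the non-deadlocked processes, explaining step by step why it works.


Nothing here is deadlocked.
Key observation: there is no circular wait here — follow any chain and it reaches a process that is free to run now.
The rest can finish in the order T3, T8, T1, T5, T9, T4, T7.
Verifying each step:
  run T3 (it waits on nothing); releases m12
  run T8 (it waits on nothing); releases m15 and m10
  T1: everything it awaited (m12) is free; runs, freeing m5
  T5: everything it awaited (m5) is free; runs, freeing m4 and m19
  T9: everything it awaited (m15 and m19) is free; runs, freeing m8 and m2
  T4: everything it awaited (m15) is free; runs, freeing m3
  T7: everything it awaited (m8 and m5) is free; runs, freeing m11


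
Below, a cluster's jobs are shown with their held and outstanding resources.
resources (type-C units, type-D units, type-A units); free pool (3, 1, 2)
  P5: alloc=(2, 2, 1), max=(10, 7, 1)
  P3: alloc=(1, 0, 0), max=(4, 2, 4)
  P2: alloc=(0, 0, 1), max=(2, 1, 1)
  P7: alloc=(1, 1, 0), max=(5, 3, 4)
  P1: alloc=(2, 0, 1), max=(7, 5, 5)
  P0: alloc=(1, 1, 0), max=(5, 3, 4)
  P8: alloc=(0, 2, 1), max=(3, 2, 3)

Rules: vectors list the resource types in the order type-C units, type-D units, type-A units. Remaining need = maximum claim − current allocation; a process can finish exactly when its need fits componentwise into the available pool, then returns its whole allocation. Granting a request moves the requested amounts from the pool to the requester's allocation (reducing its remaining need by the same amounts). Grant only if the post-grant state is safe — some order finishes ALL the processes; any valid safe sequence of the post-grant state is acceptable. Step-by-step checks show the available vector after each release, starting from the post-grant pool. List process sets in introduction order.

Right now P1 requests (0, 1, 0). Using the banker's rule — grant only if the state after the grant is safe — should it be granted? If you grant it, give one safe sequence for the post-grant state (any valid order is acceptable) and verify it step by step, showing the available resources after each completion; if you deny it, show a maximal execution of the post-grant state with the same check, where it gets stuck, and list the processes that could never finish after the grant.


GRANT. The post-grant state is safe; one safe sequence: P8, P2, P3, P7, P0, P1, P5.
Key observation: granting shrinks the pool to (3, 0, 2), yet P8 still fits and the chain goes through.
Verifying the post-grant state step by step:
  pool = (3, 0, 2)
  P8 needs (3, 0, 2) <= (3, 0, 2) -> finishes; pool += (0, 2, 1) = (3, 2, 3)
  P2 needs (2, 1, 0) <= (3, 2, 3) -> finishes; pool += (0, 0, 1) = (3, 2, 4)
  P3 needs (3, 2, 4) <= (3, 2, 4) -> finishes; pool += (1, 0, 0) = (4, 2, 4)
  P7 needs (4, 2, 4) <= (4, 2, 4) -> finishes; pool += (1, 1, 0) = (5, 3, 4)
  P0 needs (4, 2, 4) <= (5, 3, 4) -> finishes; pool += (1, 1, 0) = (6, 4, 4)
  P1 needs (5, 4, 4) <= (6, 4, 4) -> finishes; pool += (2, 1, 1) = (8, 5, 5)
  P5 needs (8, 5, 0) <= (8, 5, 5) -> finishes; pool += (2, 2, 1) = (10, 7, 6)


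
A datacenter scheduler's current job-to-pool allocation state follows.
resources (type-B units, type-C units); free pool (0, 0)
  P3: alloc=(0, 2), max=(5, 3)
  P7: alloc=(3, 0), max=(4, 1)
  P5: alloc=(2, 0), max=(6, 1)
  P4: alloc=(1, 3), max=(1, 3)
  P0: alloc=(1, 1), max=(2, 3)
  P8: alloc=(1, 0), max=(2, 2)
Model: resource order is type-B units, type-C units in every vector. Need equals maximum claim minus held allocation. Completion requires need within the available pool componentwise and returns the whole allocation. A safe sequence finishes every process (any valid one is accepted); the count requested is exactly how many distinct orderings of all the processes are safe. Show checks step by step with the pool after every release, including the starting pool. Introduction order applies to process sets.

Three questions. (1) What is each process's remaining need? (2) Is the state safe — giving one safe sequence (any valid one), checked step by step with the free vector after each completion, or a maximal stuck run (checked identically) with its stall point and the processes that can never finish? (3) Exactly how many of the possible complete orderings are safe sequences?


(1) Remaining need (order type-B units, type-C units):
  P3: (5, 1)
  P7: (1, 1)
  P5: (4, 1)
  P4: (0, 0)
  P0: (1, 2)
  P8: (1, 2)
(2) SAFE — a valid safe sequence is P4, P7, P5, P0, P8, P3.
Key observation: the order's first zero-slack moment is P7 ((1, 1) needed, (1, 3) free — a requested resource with nothing to spare).
Walking it through:
  pool = (0, 0)
  P4 needs (0, 0) <= (0, 0) -> finishes; pool += (1, 3) = (1, 3)
  P7 needs (1, 1) <= (1, 3) -> finishes; pool += (3, 0) = (4, 3)
  P5 needs (4, 1) <= (4, 3) -> finishes; pool += (2, 0) = (6, 3)
  P0 needs (1, 2) <= (6, 3) -> finishes; pool += (1, 1) = (7, 4)
  P8 needs (1, 2) <= (7, 4) -> finishes; pool += (1, 0) = (8, 4)
  P3 needs (5, 1) <= (8, 4) -> finishes; pool += (0, 2) = (8, 6)
(3) The exact count: 34 of the possible complete orderings are safe sequences.


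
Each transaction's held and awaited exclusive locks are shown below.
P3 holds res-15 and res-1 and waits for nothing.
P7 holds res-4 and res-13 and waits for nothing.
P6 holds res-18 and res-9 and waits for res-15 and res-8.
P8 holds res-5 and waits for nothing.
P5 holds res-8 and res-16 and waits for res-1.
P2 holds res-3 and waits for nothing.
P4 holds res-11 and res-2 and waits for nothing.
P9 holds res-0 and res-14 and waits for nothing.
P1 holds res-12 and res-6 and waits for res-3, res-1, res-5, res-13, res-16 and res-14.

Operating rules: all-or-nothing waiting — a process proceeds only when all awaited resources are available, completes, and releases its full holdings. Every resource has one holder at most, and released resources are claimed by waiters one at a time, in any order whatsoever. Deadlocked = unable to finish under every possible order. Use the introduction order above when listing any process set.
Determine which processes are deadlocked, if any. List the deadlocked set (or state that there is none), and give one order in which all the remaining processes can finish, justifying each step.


No process is deadlocked.
Key observation: there is no circular wait here — follow any chain and it reaches a process that is free to run now.
One completion order for the rest: P8, P3, P7, P5, P2, P9, P1, P4, P6.
Verifying each step:
  run P8 (it waits on nothing); releases res-5
  run P3 (it waits on nothing); releases res-15 and res-1
  run P7 (it waits on nothing); releases res-4 and res-13
  P5: everything it awaited (res-1) is free; runs, freeing res-8 and res-16
  run P2 (it waits on nothing); releases res-3
  run P9 (it waits on nothing); releases res-0 and res-14
  P1: everything it awaited (res-3, res-1, res-5, res-13, res-16 and res-14) is free; runs, freeing res-12 and res-6
  run P4 (it waits on nothing); releases res-11 and res-2
  P6: everything it awaited (res-15 and res-8) is free; runs, freeing res-18 and res-9


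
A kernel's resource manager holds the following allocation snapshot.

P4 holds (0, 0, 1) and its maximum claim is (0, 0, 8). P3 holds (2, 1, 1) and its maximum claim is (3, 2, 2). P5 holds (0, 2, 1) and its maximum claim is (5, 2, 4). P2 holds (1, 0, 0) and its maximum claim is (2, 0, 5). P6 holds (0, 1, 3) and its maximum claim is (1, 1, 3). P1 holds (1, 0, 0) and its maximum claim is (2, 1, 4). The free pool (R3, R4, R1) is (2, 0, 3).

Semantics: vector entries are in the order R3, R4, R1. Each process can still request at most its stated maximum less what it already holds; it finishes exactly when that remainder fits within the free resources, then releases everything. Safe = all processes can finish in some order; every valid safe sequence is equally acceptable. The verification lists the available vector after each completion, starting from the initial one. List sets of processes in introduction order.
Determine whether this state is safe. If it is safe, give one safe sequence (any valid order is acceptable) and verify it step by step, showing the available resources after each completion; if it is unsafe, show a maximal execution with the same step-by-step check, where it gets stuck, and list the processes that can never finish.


SAFE — a valid safe sequence is P6, P3, P2, P5, P4, P1.
Key observation: the order's first zero-slack moment is P3 ((1, 1, 1) needed, (2, 1, 6) free — a requested resource with nothing to spare).
Verifying each step:
  pool = (2, 0, 3)
  run P6 (needs (1, 0, 0), free (2, 0, 3)); after release of (0, 1, 3) the pool is (2, 1, 6)
  run P3 (needs (1, 1, 1), free (2, 1, 6)); after release of (2, 1, 1) the pool is (4, 2, 7)
  run P2 (needs (1, 0, 5), free (4, 2, 7)); after release of (1, 0, 0) the pool is (5, 2, 7)
  run P5 (needs (5, 0, 3), free (5, 2, 7)); after release of (0, 2, 1) the pool is (5, 4, 8)
  run P4 (needs (0, 0, 7), free (5, 4, 8)); after release of (0, 0, 1) the pool is (5, 4, 9)
  run P1 (needs (1, 1, 4), free (5, 4, 9)); after release of (1, 0, 0) the pool is (6, 4, 9)
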